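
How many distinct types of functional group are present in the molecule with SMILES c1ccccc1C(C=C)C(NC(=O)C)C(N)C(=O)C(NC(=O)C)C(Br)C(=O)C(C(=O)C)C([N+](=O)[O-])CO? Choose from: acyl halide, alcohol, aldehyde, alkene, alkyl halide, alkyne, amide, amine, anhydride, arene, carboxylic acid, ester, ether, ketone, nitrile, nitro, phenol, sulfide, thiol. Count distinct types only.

8

C6H5– phenyl ring → arene.
pendant –CH=CH2: C=C double bond → alkene.
pendant –NHC(=O)CH3: N bonded to a carbonyl → amide (not amine).
–NH2 on an sp³ carbon with no adjacent C=O → amine.
–C(=O)– with carbon on both sides → ketone.
pendant –NHC(=O)CH3: N bonded to a carbonyl → amide (not amine).
halogen on an sp³ carbon → alkyl halide.
–C(=O)– with carbon on both sides → ketone.
pendant –COCH3: carbonyl C bonded to two carbons → ketone.
–NO2 on an sp³ carbon → nitro (the N=O is not a carbonyl).
–OH on an sp³ carbon → alcohol.
Distinct types present: alcohol, alkene, alkyl halide, amide, amine, arene, ketone, nitro.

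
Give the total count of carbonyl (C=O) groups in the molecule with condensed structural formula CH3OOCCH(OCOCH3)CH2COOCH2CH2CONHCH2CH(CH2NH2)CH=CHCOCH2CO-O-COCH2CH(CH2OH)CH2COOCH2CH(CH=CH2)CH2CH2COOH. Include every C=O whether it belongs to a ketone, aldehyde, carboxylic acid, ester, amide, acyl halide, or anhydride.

CH3OOC: ester, 1 C=O (running total 1).
CH(OCOCH3): ester, 1 C=O (running total 2).
CH2COOCH2: ester, 1 C=O (running total 3).
CH2CONHCH2: amide, 1 C=O (running total 4).
CO: ketone, 1 C=O (running total 5).
CH2CO-O-COCH2: anhydride, 2 C=O (running total 7).
CH2COOCH2: ester, 1 C=O (running total 8).
COOH: carboxylic acid, 1 C=O (running total 9).

9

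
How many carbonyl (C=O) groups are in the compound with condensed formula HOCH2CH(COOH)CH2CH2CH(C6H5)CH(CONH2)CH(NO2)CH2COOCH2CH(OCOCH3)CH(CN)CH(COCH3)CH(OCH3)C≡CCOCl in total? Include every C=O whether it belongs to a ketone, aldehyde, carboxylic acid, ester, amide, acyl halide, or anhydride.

CH(COOH): carboxylic acid, 1 C=O (running total 1).
CH(CONH2): amide, 1 C=O (running total 2).
CH2COOCH2: ester, 1 C=O (running total 3).
CH(OCOCH3): ester, 1 C=O (running total 4).
CH(COCH3): ketone, 1 C=O (running total 5).
COCl: acyl halide, 1 C=O (running total 6).

6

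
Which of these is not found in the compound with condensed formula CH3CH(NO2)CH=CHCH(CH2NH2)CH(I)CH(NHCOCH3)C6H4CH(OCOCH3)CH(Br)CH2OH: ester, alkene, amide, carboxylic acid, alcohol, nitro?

nitro: present (CH(NO2) — –NO2 on an sp³ carbon → nitro (the N=O is not a carbonyl)).
ester: present (CH(OCOCH3) — pendant –OC(=O)CH3: an acyloxy group → ester).
alcohol: present (CH2OH — –OH on an sp³ carbon → alcohol).
amide: present (CH(NHCOCH3) — pendant –NHC(=O)CH3: N bonded to a carbonyl → amide (not amine)).
alkene: present (CH=CH — C=C double bond → alkene).
carboxylic acid: absent. In CH(OCOCH3), the acyl oxygen is bonded to carbon (–O–C), not to H, so this is an ester. In CH(NHCOCH3), the carbonyl is bonded to nitrogen, not to –OH; that is an amide.

carboxylic acid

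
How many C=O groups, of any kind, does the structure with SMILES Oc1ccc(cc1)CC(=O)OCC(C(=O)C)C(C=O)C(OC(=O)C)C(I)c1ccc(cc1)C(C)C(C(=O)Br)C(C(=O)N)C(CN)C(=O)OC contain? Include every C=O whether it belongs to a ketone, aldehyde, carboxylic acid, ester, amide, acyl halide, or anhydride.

7

CH2COOCH2: ester, 1 C=O (running total 1).
CH(COCH3): ketone, 1 C=O (running total 2).
CH(CHO): aldehyde, 1 C=O (running total 3).
CH(OCOCH3): ester, 1 C=O (running total 4).
CH(COBr): acyl halide, 1 C=O (running total 5).
CH(CONH2): amide, 1 C=O (running total 6).
COOCH3: ester, 1 C=O (running total 7).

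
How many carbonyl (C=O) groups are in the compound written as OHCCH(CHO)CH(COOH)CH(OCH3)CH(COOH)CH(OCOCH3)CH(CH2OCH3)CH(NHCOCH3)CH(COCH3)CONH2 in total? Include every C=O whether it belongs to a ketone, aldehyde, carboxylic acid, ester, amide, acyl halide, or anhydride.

8

OHC: aldehyde, 1 C=O (running total 1).
CH(CHO): aldehyde, 1 C=O (running total 2).
CH(COOH): carboxylic acid, 1 C=O (running total 3).
CH(COOH): carboxylic acid, 1 C=O (running total 4).
CH(OCOCH3): ester, 1 C=O (running total 5).
CH(NHCOCH3): amide, 1 C=O (running total 6).
CH(COCH3): ketone, 1 C=O (running total 7).
CONH2: amide, 1 C=O (running total 8).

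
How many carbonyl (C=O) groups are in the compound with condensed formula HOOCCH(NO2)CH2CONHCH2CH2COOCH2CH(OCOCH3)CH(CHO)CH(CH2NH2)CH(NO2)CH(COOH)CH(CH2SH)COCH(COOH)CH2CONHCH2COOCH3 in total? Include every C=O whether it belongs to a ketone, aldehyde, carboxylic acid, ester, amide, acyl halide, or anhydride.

HOOC: carboxylic acid, 1 C=O (running total 1).
CH2CONHCH2: amide, 1 C=O (running total 2).
CH2COOCH2: ester, 1 C=O (running total 3).
CH(OCOCH3): ester, 1 C=O (running total 4).
CH(CHO): aldehyde, 1 C=O (running total 5).
CH(COOH): carboxylic acid, 1 C=O (running total 6).
CO: ketone, 1 C=O (running total 7).
CH(COOH): carboxylic acid, 1 C=O (running total 8).
CH2CONHCH2: amide, 1 C=O (running total 9).
COOCH3: ester, 1 C=O (running total 10).

10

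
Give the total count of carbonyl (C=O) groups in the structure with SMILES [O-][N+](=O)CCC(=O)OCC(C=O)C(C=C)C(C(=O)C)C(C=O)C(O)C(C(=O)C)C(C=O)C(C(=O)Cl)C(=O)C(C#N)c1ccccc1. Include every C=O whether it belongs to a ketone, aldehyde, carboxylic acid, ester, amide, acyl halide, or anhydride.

8

CH2COOCH2: ester, 1 C=O (running total 1).
CH(CHO): aldehyde, 1 C=O (running total 2).
CH(COCH3): ketone, 1 C=O (running total 3).
CH(CHO): aldehyde, 1 C=O (running total 4).
CH(COCH3): ketone, 1 C=O (running total 5).
CH(CHO): aldehyde, 1 C=O (running total 6).
CH(COCl): acyl halide, 1 C=O (running total 7).
CO: ketone, 1 C=O (running total 8).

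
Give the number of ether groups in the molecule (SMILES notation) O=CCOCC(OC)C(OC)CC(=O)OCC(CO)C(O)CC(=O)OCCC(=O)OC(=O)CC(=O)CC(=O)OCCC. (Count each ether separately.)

Reading the structure from left to right:
  OHC: terminal –CHO: carbonyl C bonded to H and C → aldehyde.
  CH2OCH2: C–O–C with sp³ carbons on both sides and no adjacent C=O → ether.
  CH(OCH3): pendant –OCH3: C–O–C with sp³ C, no adjacent C=O → ether.
  CH(OCH3): pendant –OCH3: C–O–C with sp³ C, no adjacent C=O → ether.
  CH2COOCH2: –C(=O)–O–C with C on the carbonyl side → ester.
  CH(CH2OH): pendant –CH2OH on an sp³ backbone C → alcohol.
  CH(OH): –OH on an sp³ carbon → alcohol (secondary).
  CH2COOCH2: –C(=O)–O–C with C on the carbonyl side → ester.
  CH2CO-O-COCH2: two acyl groups sharing one oxygen, –C(=O)–O–C(=O)– → anhydride.
  CO: –C(=O)– with carbon on both sides → ketone.
  CH2COOCH2: –C(=O)–O–C with C on the carbonyl side → ester.
Ether appears at: CH2OCH2, CH(OCH3), CH(OCH3) → 3.

3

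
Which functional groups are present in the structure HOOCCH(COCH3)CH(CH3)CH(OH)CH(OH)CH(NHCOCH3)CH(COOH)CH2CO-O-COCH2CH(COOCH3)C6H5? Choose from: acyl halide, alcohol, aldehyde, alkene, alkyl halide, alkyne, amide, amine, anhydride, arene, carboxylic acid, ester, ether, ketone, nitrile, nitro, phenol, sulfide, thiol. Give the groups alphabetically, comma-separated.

–COOH: carbonyl C bonded to –OH and C → carboxylic acid (the –OH is not a separate alcohol).
pendant –COCH3: carbonyl C bonded to two carbons → ketone.
–OH on an sp³ carbon → alcohol (secondary).
–OH on an sp³ carbon → alcohol (secondary).
pendant –NHC(=O)CH3: N bonded to a carbonyl → amide (not amine).
pendant –COOH: carbonyl C bonded to C and –OH → carboxylic acid.
two acyl groups sharing one oxygen, –C(=O)–O–C(=O)– → anhydride.
pendant –COOCH3: carbonyl C bonded to C and –OCH3 → ester.
–C6H5 phenyl ring → arene.

alcohol, amide, anhydride, arene, carboxylic acid, ester, ketone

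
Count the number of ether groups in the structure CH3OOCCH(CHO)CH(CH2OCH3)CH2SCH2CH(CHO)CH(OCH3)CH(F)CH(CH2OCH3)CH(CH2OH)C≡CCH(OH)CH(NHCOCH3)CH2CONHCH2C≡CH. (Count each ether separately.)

3

CH3O–C(=O)–: carbonyl C bonded to C and to –OCH3 → ester (not ketone + ether).
pendant –CHO: carbonyl C bonded to C and H → aldehyde.
pendant –CH2OCH3: C–O–C linkage → ether.
C–S–C linkage → sulfide (thioether).
pendant –CHO: carbonyl C bonded to C and H → aldehyde.
pendant –OCH3: C–O–C with sp³ C, no adjacent C=O → ether.
halogen on an sp³ carbon → alkyl halide.
pendant –CH2OCH3: C–O–C linkage → ether.
pendant –CH2OH on an sp³ backbone C → alcohol.
C≡C triple bond → alkyne.
–OH on an sp³ carbon → alcohol (secondary).
pendant –NHC(=O)CH3: N bonded to a carbonyl → amide (not amine).
–C(=O)–N– linkage → amide (the N is not an amine).
C≡C triple bond → alkyne.
Ether appears at: CH(CH2OCH3), CH(OCH3), CH(CH2OCH3) → 3.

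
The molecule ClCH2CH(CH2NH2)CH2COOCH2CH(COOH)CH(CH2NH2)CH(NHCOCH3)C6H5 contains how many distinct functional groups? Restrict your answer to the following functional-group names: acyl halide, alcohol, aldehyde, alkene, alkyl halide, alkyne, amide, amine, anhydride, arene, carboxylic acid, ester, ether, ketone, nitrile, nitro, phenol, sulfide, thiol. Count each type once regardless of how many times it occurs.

halogen on an sp³ carbon → alkyl halide.
pendant –CH2NH2: N on sp³ C, no adjacent C=O → amine.
–C(=O)–O–C with C on the carbonyl side → ester.
pendant –COOH: carbonyl C bonded to C and –OH → carboxylic acid.
pendant –CH2NH2: N on sp³ C, no adjacent C=O → amine.
pendant –NHC(=O)CH3: N bonded to a carbonyl → amide (not amine).
–C6H5 phenyl ring → arene.
Distinct types present: alkyl halide, amide, amine, arene, carboxylic acid, ester.

6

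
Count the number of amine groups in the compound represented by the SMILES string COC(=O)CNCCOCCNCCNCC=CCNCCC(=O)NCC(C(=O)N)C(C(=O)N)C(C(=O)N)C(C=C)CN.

5

Reading the structure from left to right:
  CH3OOC: CH3O–C(=O)–: carbonyl C bonded to C and to –OCH3 → ester (not ketone + ether).
  CH2NHCH2: C–N–C with sp³ carbons and no adjacent C=O → amine (secondary).
  CH2OCH2: C–O–C with sp³ carbons on both sides and no adjacent C=O → ether.
  CH2NHCH2: C–N–C with sp³ carbons and no adjacent C=O → amine (secondary).
  CH2NHCH2: C–N–C with sp³ carbons and no adjacent C=O → amine (secondary).
  CH=CH: C=C double bond → alkene.
  CH2NHCH2: C–N–C with sp³ carbons and no adjacent C=O → amine (secondary).
  CH2CONHCH2: –C(=O)–N– linkage → amide (the N is not an amine).
  CH(CONH2): pendant –CONH2: carbonyl C bonded to C and N → amide.
  CH(CONH2): pendant –CONH2: carbonyl C bonded to C and N → amide.
  CH(CONH2): pendant –CONH2: carbonyl C bonded to C and N → amide.
  CH(CH=CH2): pendant –CH=CH2: C=C double bond → alkene.
  CH2NH2: –NH2 on an sp³ carbon with no adjacent C=O → amine.
Amine appears at: CH2NHCH2, CH2NHCH2, CH2NHCH2, CH2NHCH2, CH2NH2 → 5.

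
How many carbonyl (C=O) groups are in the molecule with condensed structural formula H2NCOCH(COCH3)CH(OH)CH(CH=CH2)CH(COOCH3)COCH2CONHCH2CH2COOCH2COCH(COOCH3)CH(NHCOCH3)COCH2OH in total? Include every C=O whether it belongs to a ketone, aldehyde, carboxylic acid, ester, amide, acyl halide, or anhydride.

10

H2NCO: amide, 1 C=O (running total 1).
CH(COCH3): ketone, 1 C=O (running total 2).
CH(COOCH3): ester, 1 C=O (running total 3).
CO: ketone, 1 C=O (running total 4).
CH2CONHCH2: amide, 1 C=O (running total 5).
CH2COOCH2: ester, 1 C=O (running total 6).
CO: ketone, 1 C=O (running total 7).
CH(COOCH3): ester, 1 C=O (running total 8).
CH(NHCOCH3): amide, 1 C=O (running total 9).
CO: ketone, 1 C=O (running total 10).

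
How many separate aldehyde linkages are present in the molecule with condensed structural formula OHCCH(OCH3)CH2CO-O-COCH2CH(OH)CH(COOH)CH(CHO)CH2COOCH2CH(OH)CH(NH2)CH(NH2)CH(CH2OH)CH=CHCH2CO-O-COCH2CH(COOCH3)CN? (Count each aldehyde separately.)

Reading the structure from left to right:
  OHC: terminal –CHO: carbonyl C bonded to H and C → aldehyde.
  CH(OCH3): pendant –OCH3: C–O–C with sp³ C, no adjacent C=O → ether.
  CH2CO-O-COCH2: two acyl groups sharing one oxygen, –C(=O)–O–C(=O)– → anhydride.
  CH(OH): –OH on an sp³ carbon → alcohol (secondary).
  CH(COOH): pendant –COOH: carbonyl C bonded to C and –OH → carboxylic acid.
  CH(CHO): pendant –CHO: carbonyl C bonded to C and H → aldehyde.
  CH2COOCH2: –C(=O)–O–C with C on the carbonyl side → ester.
  CH(OH): –OH on an sp³ carbon → alcohol (secondary).
  CH(NH2): –NH2 on an sp³ carbon with no adjacent C=O → amine.
  CH(NH2): –NH2 on an sp³ carbon with no adjacent C=O → amine.
  CH(CH2OH): pendant –CH2OH on an sp³ backbone C → alcohol.
  CH=CH: C=C double bond → alkene.
  CH2CO-O-COCH2: two acyl groups sharing one oxygen, –C(=O)–O–C(=O)– → anhydride.
  CH(COOCH3): pendant –COOCH3: carbonyl C bonded to C and –OCH3 → ester.
  CN: –C≡N: carbon triple-bonded to nitrogen → nitrile.
Aldehyde appears at: OHC, CH(CHO) → 2.

2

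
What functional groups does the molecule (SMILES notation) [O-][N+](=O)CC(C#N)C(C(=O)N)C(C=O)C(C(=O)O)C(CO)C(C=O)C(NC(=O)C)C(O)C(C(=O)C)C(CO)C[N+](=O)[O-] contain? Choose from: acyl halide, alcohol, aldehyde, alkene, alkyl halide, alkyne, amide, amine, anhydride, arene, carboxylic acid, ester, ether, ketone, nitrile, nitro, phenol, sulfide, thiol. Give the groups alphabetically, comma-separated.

alcohol, aldehyde, amide, carboxylic acid, ketone, nitrile, nitro

–NO2 on carbon → nitro group.
pendant –C≡N: nitrile.
pendant –CONH2: carbonyl C bonded to C and N → amide.
pendant –CHO: carbonyl C bonded to C and H → aldehyde.
pendant –COOH: carbonyl C bonded to C and –OH → carboxylic acid.
pendant –CH2OH on an sp³ backbone C → alcohol.
pendant –CHO: carbonyl C bonded to C and H → aldehyde.
pendant –NHC(=O)CH3: N bonded to a carbonyl → amide (not amine).
–OH on an sp³ carbon → alcohol (secondary).
pendant –COCH3: carbonyl C bonded to two carbons → ketone.
pendant –CH2OH on an sp³ backbone C → alcohol.
–NO2 on carbon → nitro group.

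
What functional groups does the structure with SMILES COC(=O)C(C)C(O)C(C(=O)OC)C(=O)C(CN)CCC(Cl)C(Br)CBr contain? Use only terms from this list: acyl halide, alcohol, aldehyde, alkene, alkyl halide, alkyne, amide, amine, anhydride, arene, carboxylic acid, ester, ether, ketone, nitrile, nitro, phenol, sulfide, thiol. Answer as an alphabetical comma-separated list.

alcohol, alkyl halide, amine, ester, ketone

Reading the structure from left to right:
  CH3OOC: CH3O–C(=O)–: carbonyl C bonded to C and to –OCH3 → ester (not ketone + ether).
  CH(OH): –OH on an sp³ carbon → alcohol (secondary).
  CH(COOCH3): pendant –COOCH3: carbonyl C bonded to C and –OCH3 → ester.
  CO: –C(=O)– with carbon on both sides → ketone.
  CH(CH2NH2): pendant –CH2NH2: N on sp³ C, no adjacent C=O → amine.
  CH(Cl): halogen on an sp³ carbon → alkyl halide.
  CH(Br): halogen on an sp³ carbon → alkyl halide.
  CH2Br: halogen on an sp³ carbon → alkyl halide.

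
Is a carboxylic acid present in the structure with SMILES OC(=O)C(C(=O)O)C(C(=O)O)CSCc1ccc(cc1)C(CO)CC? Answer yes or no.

Working along the chain:
  HOOC: –COOH: carbonyl C bonded to –OH and C → carboxylic acid (the –OH is not a separate alcohol).
  CH(COOH): pendant –COOH: carbonyl C bonded to C and –OH → carboxylic acid.
  CH(COOH): pendant –COOH: carbonyl C bonded to C and –OH → carboxylic acid.
  CH2SCH2: C–S–C linkage → sulfide (thioether).
  C6H4: para-disubstituted benzene ring → arene.
  CH(CH2OH): pendant –CH2OH on an sp³ backbone C → alcohol.
The HOOC segment supplies the carboxylic acid: –COOH: carbonyl C bonded to –OH and C → carboxylic acid (the –OH is not a separate alcohol).

yes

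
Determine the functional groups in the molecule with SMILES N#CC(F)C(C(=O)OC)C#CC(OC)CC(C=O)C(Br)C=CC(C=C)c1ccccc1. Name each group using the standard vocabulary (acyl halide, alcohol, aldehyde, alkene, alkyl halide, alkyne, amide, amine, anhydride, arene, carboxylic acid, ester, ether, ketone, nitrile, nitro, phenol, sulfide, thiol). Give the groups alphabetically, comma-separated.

Reading the structure from left to right:
  N≡C: N≡C–: carbon triple-bonded to nitrogen → nitrile.
  CH(F): halogen on an sp³ carbon → alkyl halide.
  CH(COOCH3): pendant –COOCH3: carbonyl C bonded to C and –OCH3 → ester.
  C≡C: C≡C triple bond → alkyne.
  CH(OCH3): pendant –OCH3: C–O–C with sp³ C, no adjacent C=O → ether.
  CH(CHO): pendant –CHO: carbonyl C bonded to C and H → aldehyde.
  CH(Br): halogen on an sp³ carbon → alkyl halide.
  CH=CH: C=C double bond → alkene.
  CH(CH=CH2): pendant –CH=CH2: C=C double bond → alkene.
  C6H5: –C6H5 phenyl ring → arene.

aldehyde, alkene, alkyl halide, alkyne, arene, ester, ether, nitrile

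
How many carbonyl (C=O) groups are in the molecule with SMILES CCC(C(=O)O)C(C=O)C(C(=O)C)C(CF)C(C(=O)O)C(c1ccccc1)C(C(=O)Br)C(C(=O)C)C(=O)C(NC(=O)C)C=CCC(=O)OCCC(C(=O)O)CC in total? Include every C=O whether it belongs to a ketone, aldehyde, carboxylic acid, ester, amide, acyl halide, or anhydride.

CH(COOH): carboxylic acid, 1 C=O (running total 1).
CH(CHO): aldehyde, 1 C=O (running total 2).
CH(COCH3): ketone, 1 C=O (running total 3).
CH(COOH): carboxylic acid, 1 C=O (running total 4).
CH(COBr): acyl halide, 1 C=O (running total 5).
CH(COCH3): ketone, 1 C=O (running total 6).
CO: ketone, 1 C=O (running total 7).
CH(NHCOCH3): amide, 1 C=O (running total 8).
CH2COOCH2: ester, 1 C=O (running total 9).
CH(COOH): carboxylic acid, 1 C=O (running total 10).

10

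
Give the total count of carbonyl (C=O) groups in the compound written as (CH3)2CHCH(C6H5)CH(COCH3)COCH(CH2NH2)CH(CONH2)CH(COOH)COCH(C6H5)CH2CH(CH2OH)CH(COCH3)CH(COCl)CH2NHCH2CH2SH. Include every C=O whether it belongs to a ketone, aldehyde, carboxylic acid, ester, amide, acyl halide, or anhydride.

CH(COCH3): ketone, 1 C=O (running total 1).
CO: ketone, 1 C=O (running total 2).
CH(CONH2): amide, 1 C=O (running total 3).
CH(COOH): carboxylic acid, 1 C=O (running total 4).
CO: ketone, 1 C=O (running total 5).
CH(COCH3): ketone, 1 C=O (running total 6).
CH(COCl): acyl halide, 1 C=O (running total 7).

7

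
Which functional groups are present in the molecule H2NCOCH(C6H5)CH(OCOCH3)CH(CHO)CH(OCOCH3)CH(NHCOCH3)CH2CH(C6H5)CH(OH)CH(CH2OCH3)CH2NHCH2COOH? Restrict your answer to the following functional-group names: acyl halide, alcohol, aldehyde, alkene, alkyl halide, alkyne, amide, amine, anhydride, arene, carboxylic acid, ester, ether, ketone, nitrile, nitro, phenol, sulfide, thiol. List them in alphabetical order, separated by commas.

–C(=O)NH2: carbonyl C bonded to C and to N → amide (the N is not a separate amine).
pendant –C6H5: benzene ring → arene.
pendant –OC(=O)CH3: an acyloxy group → ester.
pendant –CHO: carbonyl C bonded to C and H → aldehyde.
pendant –OC(=O)CH3: an acyloxy group → ester.
pendant –NHC(=O)CH3: N bonded to a carbonyl → amide (not amine).
pendant –C6H5: benzene ring → arene.
–OH on an sp³ carbon → alcohol (secondary).
pendant –CH2OCH3: C–O–C linkage → ether.
C–N–C with sp³ carbons and no adjacent C=O → amine (secondary).
–COOH: carbonyl C bonded to –OH and C → carboxylic acid (the –OH is not a separate alcohol).

alcohol, aldehyde, amide, amine, arene, carboxylic acid, ester, ether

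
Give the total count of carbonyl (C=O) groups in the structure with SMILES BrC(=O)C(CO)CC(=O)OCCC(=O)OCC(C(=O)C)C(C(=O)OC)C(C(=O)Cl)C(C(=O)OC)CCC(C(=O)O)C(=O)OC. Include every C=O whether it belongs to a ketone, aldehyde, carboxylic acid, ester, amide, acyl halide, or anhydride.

9

BrCO: acyl halide, 1 C=O (running total 1).
CH2COOCH2: ester, 1 C=O (running total 2).
CH2COOCH2: ester, 1 C=O (running total 3).
CH(COCH3): ketone, 1 C=O (running total 4).
CH(COOCH3): ester, 1 C=O (running total 5).
CH(COCl): acyl halide, 1 C=O (running total 6).
CH(COOCH3): ester, 1 C=O (running total 7).
CH(COOH): carboxylic acid, 1 C=O (running total 8).
COOCH3: ester, 1 C=O (running total 9).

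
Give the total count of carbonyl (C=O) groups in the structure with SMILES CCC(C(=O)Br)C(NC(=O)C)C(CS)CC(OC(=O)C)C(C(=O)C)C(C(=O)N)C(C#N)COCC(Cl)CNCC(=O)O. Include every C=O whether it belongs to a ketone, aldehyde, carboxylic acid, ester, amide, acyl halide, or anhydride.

CH(COBr): acyl halide, 1 C=O (running total 1).
CH(NHCOCH3): amide, 1 C=O (running total 2).
CH(OCOCH3): ester, 1 C=O (running total 3).
CH(COCH3): ketone, 1 C=O (running total 4).
CH(CONH2): amide, 1 C=O (running total 5).
COOH: carboxylic acid, 1 C=O (running total 6).

6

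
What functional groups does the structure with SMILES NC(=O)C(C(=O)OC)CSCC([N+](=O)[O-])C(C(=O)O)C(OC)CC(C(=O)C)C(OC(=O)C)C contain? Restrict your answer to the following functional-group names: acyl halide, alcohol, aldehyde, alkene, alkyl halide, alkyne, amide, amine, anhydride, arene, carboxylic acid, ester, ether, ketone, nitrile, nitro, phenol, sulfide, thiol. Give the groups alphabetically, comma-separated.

Reading the structure from left to right:
  H2NCO: –C(=O)NH2: carbonyl C bonded to C and to N → amide (the N is not a separate amine).
  CH(COOCH3): pendant –COOCH3: carbonyl C bonded to C and –OCH3 → ester.
  CH2SCH2: C–S–C linkage → sulfide (thioether).
  CH(NO2): –NO2 on an sp³ carbon → nitro (the N=O is not a carbonyl).
  CH(COOH): pendant –COOH: carbonyl C bonded to C and –OH → carboxylic acid.
  CH(OCH3): pendant –OCH3: C–O–C with sp³ C, no adjacent C=O → ether.
  CH(COCH3): pendant –COCH3: carbonyl C bonded to two carbons → ketone.
  CH(OCOCH3): pendant –OC(=O)CH3: an acyloxy group → ester.

amide, carboxylic acid, ester, ether, ketone, nitro, sulfide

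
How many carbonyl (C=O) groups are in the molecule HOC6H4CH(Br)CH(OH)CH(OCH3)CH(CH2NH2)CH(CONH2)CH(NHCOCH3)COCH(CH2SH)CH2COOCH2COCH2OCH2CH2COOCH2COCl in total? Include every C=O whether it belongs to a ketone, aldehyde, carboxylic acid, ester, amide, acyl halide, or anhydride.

CH(CONH2): amide, 1 C=O (running total 1).
CH(NHCOCH3): amide, 1 C=O (running total 2).
CO: ketone, 1 C=O (running total 3).
CH2COOCH2: ester, 1 C=O (running total 4).
CO: ketone, 1 C=O (running total 5).
CH2COOCH2: ester, 1 C=O (running total 6).
COCl: acyl halide, 1 C=O (running total 7).

7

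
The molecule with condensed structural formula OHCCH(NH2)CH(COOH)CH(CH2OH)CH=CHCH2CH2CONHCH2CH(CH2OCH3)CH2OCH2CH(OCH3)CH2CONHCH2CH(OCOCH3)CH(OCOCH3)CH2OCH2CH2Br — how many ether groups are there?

Reading the structure from left to right:
  OHC: terminal –CHO: carbonyl C bonded to H and C → aldehyde.
  CH(NH2): –NH2 on an sp³ carbon with no adjacent C=O → amine.
  CH(COOH): pendant –COOH: carbonyl C bonded to C and –OH → carboxylic acid.
  CH(CH2OH): pendant –CH2OH on an sp³ backbone C → alcohol.
  CH=CH: C=C double bond → alkene.
  CH2CONHCH2: –C(=O)–N– linkage → amide (the N is not an amine).
  CH(CH2OCH3): pendant –CH2OCH3: C–O–C linkage → ether.
  CH2OCH2: C–O–C with sp³ carbons on both sides and no adjacent C=O → ether.
  CH(OCH3): pendant –OCH3: C–O–C with sp³ C, no adjacent C=O → ether.
  CH2CONHCH2: –C(=O)–N– linkage → amide (the N is not an amine).
  CH(OCOCH3): pendant –OC(=O)CH3: an acyloxy group → ester.
  CH(OCOCH3): pendant –OC(=O)CH3: an acyloxy group → ester.
  CH2OCH2: C–O–C with sp³ carbons on both sides and no adjacent C=O → ether.
  CH2Br: halogen on an sp³ carbon → alkyl halide.
Ether appears at: CH(CH2OCH3), CH2OCH2, CH(OCH3), CH2OCH2 → 4.

4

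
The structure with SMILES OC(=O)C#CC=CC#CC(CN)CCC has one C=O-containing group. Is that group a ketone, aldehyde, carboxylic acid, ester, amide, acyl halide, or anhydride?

carboxylic acid

The carbonyl is in the HOOC segment: –COOH: carbonyl C bonded to –OH and C → carboxylic acid (the –OH is not a separate alcohol).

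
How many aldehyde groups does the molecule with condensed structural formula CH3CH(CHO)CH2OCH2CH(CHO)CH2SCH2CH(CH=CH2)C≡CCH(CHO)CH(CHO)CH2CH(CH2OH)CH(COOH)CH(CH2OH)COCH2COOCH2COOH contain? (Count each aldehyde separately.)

pendant –CHO: carbonyl C bonded to C and H → aldehyde.
C–O–C with sp³ carbons on both sides and no adjacent C=O → ether.
pendant –CHO: carbonyl C bonded to C and H → aldehyde.
C–S–C linkage → sulfide (thioether).
pendant –CH=CH2: C=C double bond → alkene.
C≡C triple bond → alkyne.
pendant –CHO: carbonyl C bonded to C and H → aldehyde.
pendant –CHO: carbonyl C bonded to C and H → aldehyde.
pendant –CH2OH on an sp³ backbone C → alcohol.
pendant –COOH: carbonyl C bonded to C and –OH → carboxylic acid.
pendant –CH2OH on an sp³ backbone C → alcohol.
–C(=O)– with carbon on both sides → ketone.
–C(=O)–O–C with C on the carbonyl side → ester.
–COOH: carbonyl C bonded to –OH and C → carboxylic acid (the –OH is not a separate alcohol).
Aldehyde appears at: CH(CHO), CH(CHO), CH(CHO), CH(CHO) → 4.

4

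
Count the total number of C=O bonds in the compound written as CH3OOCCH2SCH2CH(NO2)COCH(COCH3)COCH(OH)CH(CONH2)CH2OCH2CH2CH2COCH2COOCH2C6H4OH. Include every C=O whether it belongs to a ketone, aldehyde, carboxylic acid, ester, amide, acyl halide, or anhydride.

7

CH3OOC: ester, 1 C=O (running total 1).
CO: ketone, 1 C=O (running total 2).
CH(COCH3): ketone, 1 C=O (running total 3).
CO: ketone, 1 C=O (running total 4).
CH(CONH2): amide, 1 C=O (running total 5).
CO: ketone, 1 C=O (running total 6).
CH2COOCH2: ester, 1 C=O (running total 7).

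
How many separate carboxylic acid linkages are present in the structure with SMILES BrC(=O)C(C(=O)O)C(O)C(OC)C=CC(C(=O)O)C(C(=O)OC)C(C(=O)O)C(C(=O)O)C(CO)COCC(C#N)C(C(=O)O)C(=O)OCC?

5

–C(=O)Br: carbonyl C bonded to C and to a halogen → acyl halide (not alkyl halide).
pendant –COOH: carbonyl C bonded to C and –OH → carboxylic acid.
–OH on an sp³ carbon → alcohol (secondary).
pendant –OCH3: C–O–C with sp³ C, no adjacent C=O → ether.
C=C double bond → alkene.
pendant –COOH: carbonyl C bonded to C and –OH → carboxylic acid.
pendant –COOCH3: carbonyl C bonded to C and –OCH3 → ester.
pendant –COOH: carbonyl C bonded to C and –OH → carboxylic acid.
pendant –COOH: carbonyl C bonded to C and –OH → carboxylic acid.
pendant –CH2OH on an sp³ backbone C → alcohol.
C–O–C with sp³ carbons on both sides and no adjacent C=O → ether.
pendant –C≡N: nitrile.
pendant –COOH: carbonyl C bonded to C and –OH → carboxylic acid.
–C(=O)OCH2CH3: carbonyl C bonded to C and to –OEt → ester.
Carboxylic acid appears at: CH(COOH), CH(COOH), CH(COOH), CH(COOH), CH(COOH) → 5.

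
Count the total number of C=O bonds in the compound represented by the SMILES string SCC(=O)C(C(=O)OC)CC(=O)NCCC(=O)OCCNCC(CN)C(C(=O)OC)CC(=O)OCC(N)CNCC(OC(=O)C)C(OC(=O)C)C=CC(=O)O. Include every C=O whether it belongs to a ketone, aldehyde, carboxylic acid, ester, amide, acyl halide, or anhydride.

CO: ketone, 1 C=O (running total 1).
CH(COOCH3): ester, 1 C=O (running total 2).
CH2CONHCH2: amide, 1 C=O (running total 3).
CH2COOCH2: ester, 1 C=O (running total 4).
CH(COOCH3): ester, 1 C=O (running total 5).
CH2COOCH2: ester, 1 C=O (running total 6).
CH(OCOCH3): ester, 1 C=O (running total 7).
CH(OCOCH3): ester, 1 C=O (running total 8).
COOH: carboxylic acid, 1 C=O (running total 9).

9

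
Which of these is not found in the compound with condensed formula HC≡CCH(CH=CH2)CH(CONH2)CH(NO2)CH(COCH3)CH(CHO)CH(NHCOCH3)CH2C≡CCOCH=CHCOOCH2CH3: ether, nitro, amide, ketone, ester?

ketone: present (CH(COCH3) — pendant –COCH3: carbonyl C bonded to two carbons → ketone).
amide: present (CH(CONH2) — pendant –CONH2: carbonyl C bonded to C and N → amide).
ester: present (COOCH2CH3 — –C(=O)OCH2CH3: carbonyl C bonded to C and to –OEt → ester).
nitro: present (CH(NO2) — –NO2 on an sp³ carbon → nitro (the N=O is not a carbonyl)).
ether: absent. In COOCH2CH3, the C–O–C oxygen is adjacent to a C=O, so it belongs to an ester, not an ether.

ether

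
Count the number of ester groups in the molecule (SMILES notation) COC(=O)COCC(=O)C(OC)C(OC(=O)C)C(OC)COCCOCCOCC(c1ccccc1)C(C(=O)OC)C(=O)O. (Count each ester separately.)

Working along the chain:
  CH3OOC: CH3O–C(=O)–: carbonyl C bonded to C and to –OCH3 → ester (not ketone + ether).
  CH2OCH2: C–O–C with sp³ carbons on both sides and no adjacent C=O → ether.
  CO: –C(=O)– with carbon on both sides → ketone.
  CH(OCH3): pendant –OCH3: C–O–C with sp³ C, no adjacent C=O → ether.
  CH(OCOCH3): pendant –OC(=O)CH3: an acyloxy group → ester.
  CH(OCH3): pendant –OCH3: C–O–C with sp³ C, no adjacent C=O → ether.
  CH2OCH2: C–O–C with sp³ carbons on both sides and no adjacent C=O → ether.
  CH2OCH2: C–O–C with sp³ carbons on both sides and no adjacent C=O → ether.
  CH2OCH2: C–O–C with sp³ carbons on both sides and no adjacent C=O → ether.
  CH(C6H5): pendant –C6H5: benzene ring → arene.
  CH(COOCH3): pendant –COOCH3: carbonyl C bonded to C and –OCH3 → ester.
  COOH: –COOH: carbonyl C bonded to –OH and C → carboxylic acid (the –OH is not a separate alcohol).
Ester appears at: CH3OOC, CH(OCOCH3), CH(COOCH3) → 3.

3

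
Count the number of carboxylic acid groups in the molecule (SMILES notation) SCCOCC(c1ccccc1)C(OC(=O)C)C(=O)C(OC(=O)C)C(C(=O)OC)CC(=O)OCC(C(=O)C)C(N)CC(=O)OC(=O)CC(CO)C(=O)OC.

0

Taking each segment in turn:
  HSCH2: –SH on an sp³ carbon → thiol.
  CH2OCH2: C–O–C with sp³ carbons on both sides and no adjacent C=O → ether.
  CH(C6H5): pendant –C6H5: benzene ring → arene.
  CH(OCOCH3): pendant –OC(=O)CH3: an acyloxy group → ester.
  CO: –C(=O)– with carbon on both sides → ketone.
  CH(OCOCH3): pendant –OC(=O)CH3: an acyloxy group → ester.
  CH(COOCH3): pendant –COOCH3: carbonyl C bonded to C and –OCH3 → ester.
  CH2COOCH2: –C(=O)–O–C with C on the carbonyl side → ester.
  CH(COCH3): pendant –COCH3: carbonyl C bonded to two carbons → ketone.
  CH(NH2): –NH2 on an sp³ carbon with no adjacent C=O → amine.
  CH2CO-O-COCH2: two acyl groups sharing one oxygen, –C(=O)–O–C(=O)– → anhydride.
  CH(CH2OH): pendant –CH2OH on an sp³ backbone C → alcohol.
  COOCH3: –C(=O)OCH3: carbonyl C bonded to C and to –OCH3 → ester (not ketone + ether).
No segment is a carboxylic acid: CH(OCOCH3) is ester, not carboxylic acid; CH(OCOCH3) is ester, not carboxylic acid; CH(COOCH3) is ester, not carboxylic acid. → 0.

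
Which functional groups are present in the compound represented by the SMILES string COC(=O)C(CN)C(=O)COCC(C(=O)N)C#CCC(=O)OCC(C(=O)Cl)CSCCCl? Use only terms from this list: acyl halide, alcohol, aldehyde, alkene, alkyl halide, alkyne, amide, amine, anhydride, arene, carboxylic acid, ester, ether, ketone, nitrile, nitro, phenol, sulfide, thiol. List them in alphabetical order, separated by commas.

acyl halide, alkyl halide, alkyne, amide, amine, ester, ether, ketone, sulfide

Working along the chain:
  CH3OOC: CH3O–C(=O)–: carbonyl C bonded to C and to –OCH3 → ester (not ketone + ether).
  CH(CH2NH2): pendant –CH2NH2: N on sp³ C, no adjacent C=O → amine.
  CO: –C(=O)– with carbon on both sides → ketone.
  CH2OCH2: C–O–C with sp³ carbons on both sides and no adjacent C=O → ether.
  CH(CONH2): pendant –CONH2: carbonyl C bonded to C and N → amide.
  C≡C: C≡C triple bond → alkyne.
  CH2COOCH2: –C(=O)–O–C with C on the carbonyl side → ester.
  CH(COCl): pendant –C(=O)X: carbonyl C bonded to C and halogen → acyl halide.
  CH2SCH2: C–S–C linkage → sulfide (thioether).
  CH2Cl: halogen on an sp³ carbon → alkyl halide.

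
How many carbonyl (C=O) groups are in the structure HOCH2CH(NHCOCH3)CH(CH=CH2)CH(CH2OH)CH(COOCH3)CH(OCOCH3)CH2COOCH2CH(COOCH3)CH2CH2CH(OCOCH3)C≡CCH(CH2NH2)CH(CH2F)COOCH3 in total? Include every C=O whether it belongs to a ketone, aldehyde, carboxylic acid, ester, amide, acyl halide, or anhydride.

CH(NHCOCH3): amide, 1 C=O (running total 1).
CH(COOCH3): ester, 1 C=O (running total 2).
CH(OCOCH3): ester, 1 C=O (running total 3).
CH2COOCH2: ester, 1 C=O (running total 4).
CH(COOCH3): ester, 1 C=O (running total 5).
CH(OCOCH3): ester, 1 C=O (running total 6).
COOCH3: ester, 1 C=O (running total 7).

7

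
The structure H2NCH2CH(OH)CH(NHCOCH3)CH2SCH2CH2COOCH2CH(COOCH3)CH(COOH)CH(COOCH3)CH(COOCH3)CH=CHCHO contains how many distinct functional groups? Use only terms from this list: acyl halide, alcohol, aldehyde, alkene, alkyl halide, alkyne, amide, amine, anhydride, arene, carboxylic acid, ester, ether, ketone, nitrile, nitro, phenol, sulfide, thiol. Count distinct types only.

8

–NH2 on an sp³ carbon with no adjacent C=O → amine.
–OH on an sp³ carbon → alcohol (secondary).
pendant –NHC(=O)CH3: N bonded to a carbonyl → amide (not amine).
C–S–C linkage → sulfide (thioether).
–C(=O)–O–C with C on the carbonyl side → ester.
pendant –COOCH3: carbonyl C bonded to C and –OCH3 → ester.
pendant –COOH: carbonyl C bonded to C and –OH → carboxylic acid.
pendant –COOCH3: carbonyl C bonded to C and –OCH3 → ester.
pendant –COOCH3: carbonyl C bonded to C and –OCH3 → ester.
C=C double bond → alkene.
terminal –CHO: carbonyl C bonded to H and C → aldehyde.
Distinct types present: alcohol, aldehyde, alkene, amide, amine, carboxylic acid, ester, sulfide.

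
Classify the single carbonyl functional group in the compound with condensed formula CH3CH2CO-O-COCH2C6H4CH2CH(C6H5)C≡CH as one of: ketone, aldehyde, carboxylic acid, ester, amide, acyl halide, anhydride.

The carbonyl is in the CH2CO-O-COCH2 segment: two acyl groups sharing one oxygen, –C(=O)–O–C(=O)– → anhydride.

anhydride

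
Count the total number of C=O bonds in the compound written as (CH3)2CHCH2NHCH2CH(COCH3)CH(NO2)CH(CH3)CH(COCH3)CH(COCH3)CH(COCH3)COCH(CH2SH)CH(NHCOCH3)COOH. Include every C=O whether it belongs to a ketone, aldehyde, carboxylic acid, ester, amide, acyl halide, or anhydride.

7

CH(COCH3): ketone, 1 C=O (running total 1).
CH(COCH3): ketone, 1 C=O (running total 2).
CH(COCH3): ketone, 1 C=O (running total 3).
CH(COCH3): ketone, 1 C=O (running total 4).
CO: ketone, 1 C=O (running total 5).
CH(NHCOCH3): amide, 1 C=O (running total 6).
COOH: carboxylic acid, 1 C=O (running total 7).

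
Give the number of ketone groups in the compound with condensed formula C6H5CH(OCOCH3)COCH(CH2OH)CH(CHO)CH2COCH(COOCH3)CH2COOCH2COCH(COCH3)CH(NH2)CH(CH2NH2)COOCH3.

4

Working along the chain:
  C6H5: C6H5– phenyl ring → arene.
  CH(OCOCH3): pendant –OC(=O)CH3: an acyloxy group → ester.
  CO: –C(=O)– with carbon on both sides → ketone.
  CH(CH2OH): pendant –CH2OH on an sp³ backbone C → alcohol.
  CH(CHO): pendant –CHO: carbonyl C bonded to C and H → aldehyde.
  CO: –C(=O)– with carbon on both sides → ketone.
  CH(COOCH3): pendant –COOCH3: carbonyl C bonded to C and –OCH3 → ester.
  CH2COOCH2: –C(=O)–O–C with C on the carbonyl side → ester.
  CO: –C(=O)– with carbon on both sides → ketone.
  CH(COCH3): pendant –COCH3: carbonyl C bonded to two carbons → ketone.
  CH(NH2): –NH2 on an sp³ carbon with no adjacent C=O → amine.
  CH(CH2NH2): pendant –CH2NH2: N on sp³ C, no adjacent C=O → amine.
  COOCH3: –C(=O)OCH3: carbonyl C bonded to C and to –OCH3 → ester (not ketone + ether).
Ketone appears at: CO, CO, CO, CH(COCH3) → 4.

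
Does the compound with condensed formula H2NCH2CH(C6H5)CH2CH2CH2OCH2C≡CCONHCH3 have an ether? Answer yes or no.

yes

Taking each segment in turn:
  H2NCH2: –NH2 on an sp³ carbon with no adjacent C=O → amine.
  CH(C6H5): pendant –C6H5: benzene ring → arene.
  CH2OCH2: C–O–C with sp³ carbons on both sides and no adjacent C=O → ether.
  C≡C: C≡C triple bond → alkyne.
  CONHCH3: –C(=O)NHCH3: carbonyl C bonded to C and to N → amide (the N is not an amine).
The CH2OCH2 segment supplies the ether: C–O–C with sp³ carbons on both sides and no adjacent C=O → ether.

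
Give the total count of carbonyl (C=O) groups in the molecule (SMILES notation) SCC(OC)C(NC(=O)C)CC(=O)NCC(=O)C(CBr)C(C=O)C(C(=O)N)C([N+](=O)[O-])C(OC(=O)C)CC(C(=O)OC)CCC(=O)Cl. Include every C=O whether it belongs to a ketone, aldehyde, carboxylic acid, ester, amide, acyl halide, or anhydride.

CH(NHCOCH3): amide, 1 C=O (running total 1).
CH2CONHCH2: amide, 1 C=O (running total 2).
CO: ketone, 1 C=O (running total 3).
CH(CHO): aldehyde, 1 C=O (running total 4).
CH(CONH2): amide, 1 C=O (running total 5).
CH(OCOCH3): ester, 1 C=O (running total 6).
CH(COOCH3): ester, 1 C=O (running total 7).
COCl: acyl halide, 1 C=O (running total 8).

8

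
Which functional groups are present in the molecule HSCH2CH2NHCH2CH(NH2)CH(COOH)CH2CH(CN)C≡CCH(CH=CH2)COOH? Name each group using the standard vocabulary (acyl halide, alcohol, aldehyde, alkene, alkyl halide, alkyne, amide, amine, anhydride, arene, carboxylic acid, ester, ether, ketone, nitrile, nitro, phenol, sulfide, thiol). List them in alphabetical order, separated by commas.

Taking each segment in turn:
  HSCH2: –SH on an sp³ carbon → thiol.
  CH2NHCH2: C–N–C with sp³ carbons and no adjacent C=O → amine (secondary).
  CH(NH2): –NH2 on an sp³ carbon with no adjacent C=O → amine.
  CH(COOH): pendant –COOH: carbonyl C bonded to C and –OH → carboxylic acid.
  CH(CN): pendant –C≡N: nitrile.
  C≡C: C≡C triple bond → alkyne.
  CH(CH=CH2): pendant –CH=CH2: C=C double bond → alkene.
  COOH: –COOH: carbonyl C bonded to –OH and C → carboxylic acid (the –OH is not a separate alcohol).

alkene, alkyne, amine, carboxylic acid, nitrile, thiol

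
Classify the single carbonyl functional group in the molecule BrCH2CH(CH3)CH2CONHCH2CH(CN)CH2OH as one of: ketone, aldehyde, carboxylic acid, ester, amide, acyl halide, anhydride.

The carbonyl is in the CH2CONHCH2 segment: –C(=O)–N– linkage → amide (the N is not an amine).

amide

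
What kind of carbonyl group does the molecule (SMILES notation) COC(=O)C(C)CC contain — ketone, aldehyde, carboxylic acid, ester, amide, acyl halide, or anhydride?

The carbonyl is in the CH3OOC segment: CH3O–C(=O)–: carbonyl C bonded to C and to –OCH3 → ester (not ketone + ether).

ester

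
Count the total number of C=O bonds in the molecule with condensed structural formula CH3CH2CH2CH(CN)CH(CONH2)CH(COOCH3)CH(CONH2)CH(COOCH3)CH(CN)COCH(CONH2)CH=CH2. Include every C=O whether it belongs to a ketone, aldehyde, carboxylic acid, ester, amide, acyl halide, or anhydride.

6

CH(CONH2): amide, 1 C=O (running total 1).
CH(COOCH3): ester, 1 C=O (running total 2).
CH(CONH2): amide, 1 C=O (running total 3).
CH(COOCH3): ester, 1 C=O (running total 4).
CO: ketone, 1 C=O (running total 5).
CH(CONH2): amide, 1 C=O (running total 6).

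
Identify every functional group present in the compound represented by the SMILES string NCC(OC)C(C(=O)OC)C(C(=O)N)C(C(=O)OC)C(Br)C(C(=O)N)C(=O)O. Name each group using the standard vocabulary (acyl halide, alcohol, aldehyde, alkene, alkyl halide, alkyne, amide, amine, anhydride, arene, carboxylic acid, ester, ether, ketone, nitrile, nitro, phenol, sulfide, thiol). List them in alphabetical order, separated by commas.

alkyl halide, amide, amine, carboxylic acid, ester, ether

Taking each segment in turn:
  H2NCH2: –NH2 on an sp³ carbon with no adjacent C=O → amine.
  CH(OCH3): pendant –OCH3: C–O–C with sp³ C, no adjacent C=O → ether.
  CH(COOCH3): pendant –COOCH3: carbonyl C bonded to C and –OCH3 → ester.
  CH(CONH2): pendant –CONH2: carbonyl C bonded to C and N → amide.
  CH(COOCH3): pendant –COOCH3: carbonyl C bonded to C and –OCH3 → ester.
  CH(Br): halogen on an sp³ carbon → alkyl halide.
  CH(CONH2): pendant –CONH2: carbonyl C bonded to C and N → amide.
  COOH: –COOH: carbonyl C bonded to –OH and C → carboxylic acid (the –OH is not a separate alcohol).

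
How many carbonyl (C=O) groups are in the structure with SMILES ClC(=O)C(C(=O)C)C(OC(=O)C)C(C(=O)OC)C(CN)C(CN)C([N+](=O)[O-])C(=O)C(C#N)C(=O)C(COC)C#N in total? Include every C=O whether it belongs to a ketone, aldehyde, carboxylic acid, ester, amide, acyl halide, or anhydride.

ClCO: acyl halide, 1 C=O (running total 1).
CH(COCH3): ketone, 1 C=O (running total 2).
CH(OCOCH3): ester, 1 C=O (running total 3).
CH(COOCH3): ester, 1 C=O (running total 4).
CO: ketone, 1 C=O (running total 5).
CO: ketone, 1 C=O (running total 6).

6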